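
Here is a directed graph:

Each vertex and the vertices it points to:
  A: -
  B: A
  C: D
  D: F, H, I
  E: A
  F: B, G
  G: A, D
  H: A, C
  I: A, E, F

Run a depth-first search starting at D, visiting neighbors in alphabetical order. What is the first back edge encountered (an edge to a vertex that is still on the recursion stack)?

G→D

DFS from D (visiting neighbors in alphabetical order); mark gray on enter, black on exit:
D gray
  F gray
    B gray
      A gray
      A black
    B black
    G gray
      G→A: A black — skip
      G→D: D is gray → back edge
First back edge: G → D.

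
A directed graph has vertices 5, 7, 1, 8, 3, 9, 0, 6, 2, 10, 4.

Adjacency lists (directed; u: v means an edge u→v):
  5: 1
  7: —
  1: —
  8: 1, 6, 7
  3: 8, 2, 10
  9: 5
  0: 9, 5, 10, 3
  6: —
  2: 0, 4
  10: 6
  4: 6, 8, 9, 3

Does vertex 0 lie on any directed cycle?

0 is on a cycle iff 0 can reach itself via ≥1 edge.
0 → 3 → 2 → 0 — yes.

Yes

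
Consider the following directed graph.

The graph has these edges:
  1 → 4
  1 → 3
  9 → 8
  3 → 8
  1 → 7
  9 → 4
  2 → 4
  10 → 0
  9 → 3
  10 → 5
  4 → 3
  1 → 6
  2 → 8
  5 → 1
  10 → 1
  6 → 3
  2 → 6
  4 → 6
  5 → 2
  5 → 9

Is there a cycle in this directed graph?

No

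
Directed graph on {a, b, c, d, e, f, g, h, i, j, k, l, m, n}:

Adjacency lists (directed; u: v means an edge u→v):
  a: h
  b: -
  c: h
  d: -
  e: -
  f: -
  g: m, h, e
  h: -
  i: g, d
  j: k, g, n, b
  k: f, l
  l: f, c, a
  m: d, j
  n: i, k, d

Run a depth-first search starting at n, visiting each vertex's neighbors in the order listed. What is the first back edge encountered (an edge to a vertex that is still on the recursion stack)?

j->g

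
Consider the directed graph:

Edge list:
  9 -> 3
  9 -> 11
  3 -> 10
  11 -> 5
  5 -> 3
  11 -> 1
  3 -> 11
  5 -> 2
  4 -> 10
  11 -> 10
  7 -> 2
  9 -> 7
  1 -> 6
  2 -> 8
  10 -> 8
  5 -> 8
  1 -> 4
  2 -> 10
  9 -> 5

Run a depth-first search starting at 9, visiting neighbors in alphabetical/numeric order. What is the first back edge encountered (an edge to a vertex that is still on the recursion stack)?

5→3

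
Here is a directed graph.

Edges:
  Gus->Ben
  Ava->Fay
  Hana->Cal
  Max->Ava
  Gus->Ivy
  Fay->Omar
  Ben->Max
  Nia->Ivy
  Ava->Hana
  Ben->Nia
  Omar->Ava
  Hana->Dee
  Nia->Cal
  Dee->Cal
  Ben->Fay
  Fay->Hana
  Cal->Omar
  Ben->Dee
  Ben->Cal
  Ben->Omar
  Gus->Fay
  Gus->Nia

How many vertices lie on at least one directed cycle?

6

A vertex is on a directed cycle iff it belongs to a strongly connected component of size ≥ 2 (or has a self-loop).
The vertices on cycles are {Ava, Cal, Dee, Fay, Hana, Omar} — 6 in total.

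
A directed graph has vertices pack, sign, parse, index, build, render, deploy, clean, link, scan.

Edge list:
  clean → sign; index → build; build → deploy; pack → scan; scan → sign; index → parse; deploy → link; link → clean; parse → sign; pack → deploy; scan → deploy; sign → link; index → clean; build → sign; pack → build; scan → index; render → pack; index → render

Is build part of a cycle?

No

build lies on a cycle iff there is a path from build back to itself.
Exploring from build, it never reaches itself; equivalently, its strongly connected component is a singleton.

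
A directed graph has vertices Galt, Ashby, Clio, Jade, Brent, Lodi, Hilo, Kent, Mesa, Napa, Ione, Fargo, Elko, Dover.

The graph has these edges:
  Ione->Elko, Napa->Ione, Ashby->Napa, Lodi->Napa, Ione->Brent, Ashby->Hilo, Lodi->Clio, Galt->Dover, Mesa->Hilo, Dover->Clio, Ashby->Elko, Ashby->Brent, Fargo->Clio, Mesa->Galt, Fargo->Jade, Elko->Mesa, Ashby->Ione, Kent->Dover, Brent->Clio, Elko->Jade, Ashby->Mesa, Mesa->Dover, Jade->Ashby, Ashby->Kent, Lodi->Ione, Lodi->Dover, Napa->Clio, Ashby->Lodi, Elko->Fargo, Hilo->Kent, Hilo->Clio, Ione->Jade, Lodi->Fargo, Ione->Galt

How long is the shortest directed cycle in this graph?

3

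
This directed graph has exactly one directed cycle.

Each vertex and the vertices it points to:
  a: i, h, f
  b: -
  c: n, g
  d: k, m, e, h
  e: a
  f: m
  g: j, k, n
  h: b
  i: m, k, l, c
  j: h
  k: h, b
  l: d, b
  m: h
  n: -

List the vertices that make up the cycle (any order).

a, d, e, i, l

DFS with gray/black marking from a:
a gray
  i gray
    m gray
      h gray
        b gray
        b black
      h black
    m black
    k gray
      k→h: h black — skip
      k→b: b black — skip
    k black
    l gray
      d gray
        d→k: k black — skip
        d→m: m black — skip
        e gray
          e→a: a is gray → back edge
Back edge closes the cycle a → i → l → d → e → a; its vertices are {a, d, e, i, l}.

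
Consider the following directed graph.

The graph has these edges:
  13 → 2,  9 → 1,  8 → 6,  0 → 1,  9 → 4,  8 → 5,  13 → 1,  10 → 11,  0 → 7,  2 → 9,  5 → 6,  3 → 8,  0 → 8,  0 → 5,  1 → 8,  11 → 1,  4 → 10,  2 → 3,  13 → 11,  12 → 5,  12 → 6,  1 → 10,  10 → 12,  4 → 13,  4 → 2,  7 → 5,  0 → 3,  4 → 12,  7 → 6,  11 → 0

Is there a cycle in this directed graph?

Yes

DFS with white/gray/black marking, starting from 1:
1 gray
  8 gray
    5 gray
      6 gray
      6 black
    5 black
    8→6: 6 black — skip
  8 black
  10 gray
    12 gray
      12→6: 6 black — skip
      12→5: 5 black — skip
    12 black
    11 gray
      0 gray
        0→5: 5 black — skip
        7 gray
          7→6: 6 black — skip
          7→5: 5 black — skip
        7 black
        0→1: 1 is gray → back edge
Back edge found, so a cycle exists: 1 → 10 → 11 → 0 → 1.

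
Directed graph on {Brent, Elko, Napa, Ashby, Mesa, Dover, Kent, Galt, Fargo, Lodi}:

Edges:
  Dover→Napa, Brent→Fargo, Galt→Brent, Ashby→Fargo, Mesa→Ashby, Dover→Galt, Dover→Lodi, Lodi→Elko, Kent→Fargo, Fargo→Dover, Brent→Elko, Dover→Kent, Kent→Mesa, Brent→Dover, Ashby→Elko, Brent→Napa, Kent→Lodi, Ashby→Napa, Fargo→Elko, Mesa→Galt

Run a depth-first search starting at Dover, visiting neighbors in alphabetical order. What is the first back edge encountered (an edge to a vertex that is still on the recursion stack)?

DFS from Dover (visiting neighbors in alphabetical order); mark gray on enter, black on exit:
Dover gray
  Galt gray
    Brent gray
      Brent→Dover: Dover is gray → back edge
First back edge: Brent → Dover.

Brent→Dover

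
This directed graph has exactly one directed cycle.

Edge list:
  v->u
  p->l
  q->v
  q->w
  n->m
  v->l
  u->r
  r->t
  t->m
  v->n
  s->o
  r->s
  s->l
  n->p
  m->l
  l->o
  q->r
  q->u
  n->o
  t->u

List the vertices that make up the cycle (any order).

r, t, u

DFS with gray/black marking from r:
r gray
  s gray
    o gray
    o black
    l gray
      l→o: o black — skip
    l black
  s black
  t gray
    m gray
      m→l: l black — skip
    m black
    u gray
      u→r: r is gray → back edge
Back edge closes the cycle r → t → u → r; its vertices are {r, t, u}.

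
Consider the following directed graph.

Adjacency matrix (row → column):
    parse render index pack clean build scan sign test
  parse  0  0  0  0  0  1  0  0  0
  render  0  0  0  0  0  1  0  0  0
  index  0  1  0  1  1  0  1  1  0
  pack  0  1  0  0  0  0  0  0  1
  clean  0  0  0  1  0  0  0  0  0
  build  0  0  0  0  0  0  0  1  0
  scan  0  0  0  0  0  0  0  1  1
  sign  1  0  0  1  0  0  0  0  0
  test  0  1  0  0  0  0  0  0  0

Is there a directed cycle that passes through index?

index lies on a cycle iff there is a path from index back to itself.
Exploring from index, it never reaches itself; equivalently, its strongly connected component is a singleton.

No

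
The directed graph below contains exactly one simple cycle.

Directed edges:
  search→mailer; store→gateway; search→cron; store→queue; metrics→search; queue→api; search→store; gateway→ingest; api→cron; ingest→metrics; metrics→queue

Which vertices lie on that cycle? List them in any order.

store, ingest, search, gateway, metrics

DFS with gray/black marking from metrics:
metrics gray
  queue gray
    api gray
      cron gray
      cron black
    api black
  queue black
  search gray
    search→cron: cron black — skip
    store gray
      store→queue: queue black — skip
      gateway gray
        ingest gray
          ingest→metrics: metrics is gray → back edge
Back edge closes the cycle metrics → search → store → gateway → ingest → metrics; its vertices are {store, ingest, search, gateway, metrics}.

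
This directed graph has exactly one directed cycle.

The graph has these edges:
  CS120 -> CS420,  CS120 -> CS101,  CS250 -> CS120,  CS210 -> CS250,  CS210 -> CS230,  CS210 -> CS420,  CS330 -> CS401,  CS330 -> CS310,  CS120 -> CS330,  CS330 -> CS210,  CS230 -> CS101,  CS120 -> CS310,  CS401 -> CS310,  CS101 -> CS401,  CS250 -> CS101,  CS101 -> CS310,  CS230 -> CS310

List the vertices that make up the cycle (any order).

DFS with gray/black marking from CS330:
CS330 gray
  CS210 gray
    CS250 gray
      CS101 gray
        CS310 gray
        CS310 black
        CS401 gray
          CS401→CS310: CS310 black — skip
        CS401 black
      CS101 black
      CS120 gray
        CS120→CS330: CS330 is gray → back edge
Back edge closes the cycle CS330 → CS210 → CS250 → CS120 → CS330; its vertices are {CS120, CS210, CS250, CS330}.

CS120, CS210, CS250, CS330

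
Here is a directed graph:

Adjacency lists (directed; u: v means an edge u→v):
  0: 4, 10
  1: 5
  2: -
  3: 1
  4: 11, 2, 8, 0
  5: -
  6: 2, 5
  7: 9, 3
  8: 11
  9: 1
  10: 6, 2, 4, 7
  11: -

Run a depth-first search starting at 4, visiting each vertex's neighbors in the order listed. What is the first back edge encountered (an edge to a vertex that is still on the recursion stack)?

DFS from 4 (visiting each vertex's neighbors in the order listed); mark gray on enter, black on exit:
4 gray
  11 gray
  11 black
  2 gray
  2 black
  8 gray
    8→11: 11 black — skip
  8 black
  0 gray
    0→4: 4 is gray → back edge
First back edge: 0 → 4.

0->4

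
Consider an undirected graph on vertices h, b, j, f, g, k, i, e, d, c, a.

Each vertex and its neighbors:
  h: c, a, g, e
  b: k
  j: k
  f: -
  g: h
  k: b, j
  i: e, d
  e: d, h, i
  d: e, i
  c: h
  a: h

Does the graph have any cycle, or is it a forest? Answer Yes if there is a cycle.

Yes

DFS, tracking each vertex's parent; an edge to a visited non-parent vertex closes a cycle.
Start from c:
visit c (parent –)
  visit h (parent c)
    h–c: parent, skip
    visit a (parent h)
      a–h: parent, skip
    visit g (parent h)
      g–h: parent, skip
    visit e (parent h)
      visit d (parent e)
        d–e: parent, skip
        visit i (parent d)
          i–e: e visited and ≠ parent → cycle
Cycle: e – d – i – e.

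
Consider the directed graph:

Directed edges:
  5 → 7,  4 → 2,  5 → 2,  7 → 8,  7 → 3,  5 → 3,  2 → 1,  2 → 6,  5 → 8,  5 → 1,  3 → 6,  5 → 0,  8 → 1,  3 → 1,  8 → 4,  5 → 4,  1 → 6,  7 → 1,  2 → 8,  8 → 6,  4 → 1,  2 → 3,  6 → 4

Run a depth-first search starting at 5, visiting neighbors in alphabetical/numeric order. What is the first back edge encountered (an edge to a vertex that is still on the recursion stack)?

DFS from 5 (visiting neighbors in alphabetical/numeric order); mark gray on enter, black on exit:
5 gray
  0 gray
  0 black
  1 gray
    6 gray
      4 gray
        4→1: 1 is gray → back edge
First back edge: 4 → 1.

4->1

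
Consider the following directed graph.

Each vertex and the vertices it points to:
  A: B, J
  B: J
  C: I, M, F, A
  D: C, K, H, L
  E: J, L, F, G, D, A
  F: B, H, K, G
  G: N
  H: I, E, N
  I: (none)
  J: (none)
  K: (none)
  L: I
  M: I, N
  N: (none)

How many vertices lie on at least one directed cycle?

5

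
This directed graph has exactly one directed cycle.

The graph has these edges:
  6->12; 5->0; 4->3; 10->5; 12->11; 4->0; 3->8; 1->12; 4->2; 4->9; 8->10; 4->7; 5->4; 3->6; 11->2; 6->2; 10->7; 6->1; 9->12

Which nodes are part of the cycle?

3, 4, 5, 8, 10

DFS with gray/black marking from 5:
5 gray
  4 gray
    0 gray
    0 black
    3 gray
      6 gray
        2 gray
        2 black
        12 gray
          11 gray
            11→2: 2 black — skip
          11 black
        12 black
        1 gray
          1→12: 12 black — skip
        1 black
      6 black
      8 gray
        10 gray
          7 gray
          7 black
          10→5: 5 is gray → back edge
Back edge closes the cycle 5 → 4 → 3 → 8 → 10 → 5; its vertices are {3, 4, 5, 8, 10}.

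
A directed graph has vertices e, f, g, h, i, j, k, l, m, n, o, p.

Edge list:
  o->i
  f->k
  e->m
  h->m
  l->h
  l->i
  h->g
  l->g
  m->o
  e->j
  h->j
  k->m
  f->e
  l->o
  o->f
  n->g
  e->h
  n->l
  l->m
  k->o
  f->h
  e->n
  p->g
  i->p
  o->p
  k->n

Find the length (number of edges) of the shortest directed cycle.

3

For each vertex v, BFS finds the shortest path from v back to v.
The shortest such closed walk is o → f → k → o, length 3.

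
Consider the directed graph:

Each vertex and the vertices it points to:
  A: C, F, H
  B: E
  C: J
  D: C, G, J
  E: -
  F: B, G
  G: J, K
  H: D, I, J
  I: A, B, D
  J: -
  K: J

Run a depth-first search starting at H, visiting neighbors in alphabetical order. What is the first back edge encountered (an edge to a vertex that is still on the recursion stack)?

A→H

DFS from H (visiting neighbors in alphabetical order); mark gray on enter, black on exit:
H gray
  D gray
    C gray
      J gray
      J black
    C black
    G gray
      G→J: J black — skip
      K gray
        K→J: J black — skip
      K black
    G black
    D→J: J black — skip
  D black
  I gray
    A gray
      A→C: C black — skip
      F gray
        B gray
          E gray
          E black
        B black
        F→G: G black — skip
      F black
      A→H: H is gray → back edge
First back edge: A → H.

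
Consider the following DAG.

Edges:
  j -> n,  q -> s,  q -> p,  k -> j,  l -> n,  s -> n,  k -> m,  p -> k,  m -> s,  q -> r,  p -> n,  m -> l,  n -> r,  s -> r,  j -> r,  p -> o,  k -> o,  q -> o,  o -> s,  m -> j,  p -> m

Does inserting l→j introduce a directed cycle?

No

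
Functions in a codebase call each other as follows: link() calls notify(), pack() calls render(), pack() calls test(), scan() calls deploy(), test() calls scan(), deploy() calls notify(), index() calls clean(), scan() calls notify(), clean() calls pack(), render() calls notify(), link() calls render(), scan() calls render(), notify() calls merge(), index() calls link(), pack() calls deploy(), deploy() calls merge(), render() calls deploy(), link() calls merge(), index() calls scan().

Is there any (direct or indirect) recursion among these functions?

No

DFS with white/gray/black marking, starting from index:
index gray
  clean gray
    pack gray
      render gray
        deploy gray
          merge gray
          merge black
          notify gray
            notify→merge: merge black — skip
          notify black
        deploy black
        render→notify: notify black — skip
      render black
      test gray
        scan gray
          scan→deploy: deploy black — skip
          scan→render: render black — skip
          scan→notify: notify black — skip
        scan black
      test black
      pack→deploy: deploy black — skip
    pack black
  clean black
  index→scan: scan black — skip
  link gray
    link→render: render black — skip
    link→merge: merge black — skip
    link→notify: notify black — skip
  link black
index black
Every edge goes to a white or black vertex — no back edge, so the graph is acyclic.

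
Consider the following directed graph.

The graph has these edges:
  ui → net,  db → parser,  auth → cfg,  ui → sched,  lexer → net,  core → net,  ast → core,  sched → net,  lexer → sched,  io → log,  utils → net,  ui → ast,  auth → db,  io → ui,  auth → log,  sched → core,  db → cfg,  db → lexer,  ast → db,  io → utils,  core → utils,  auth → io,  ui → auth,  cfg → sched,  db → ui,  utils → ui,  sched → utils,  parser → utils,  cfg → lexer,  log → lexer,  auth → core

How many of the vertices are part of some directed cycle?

12

A vertex is on a directed cycle iff it belongs to a strongly connected component of size ≥ 2 (or has a self-loop).
The vertices on cycles are {db, io, ui, ast, cfg, log, auth, core, lexer, sched, utils, parser} — 12 in total.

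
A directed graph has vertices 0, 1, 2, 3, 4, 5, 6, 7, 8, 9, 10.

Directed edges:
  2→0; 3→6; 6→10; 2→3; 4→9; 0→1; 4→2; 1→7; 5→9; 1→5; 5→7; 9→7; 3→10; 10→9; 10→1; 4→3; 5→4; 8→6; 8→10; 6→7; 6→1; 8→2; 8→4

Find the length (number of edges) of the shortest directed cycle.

For each vertex v, BFS finds the shortest path from v back to v.
The shortest such closed walk is 2 → 0 → 1 → 5 → 4 → 2, length 5.

5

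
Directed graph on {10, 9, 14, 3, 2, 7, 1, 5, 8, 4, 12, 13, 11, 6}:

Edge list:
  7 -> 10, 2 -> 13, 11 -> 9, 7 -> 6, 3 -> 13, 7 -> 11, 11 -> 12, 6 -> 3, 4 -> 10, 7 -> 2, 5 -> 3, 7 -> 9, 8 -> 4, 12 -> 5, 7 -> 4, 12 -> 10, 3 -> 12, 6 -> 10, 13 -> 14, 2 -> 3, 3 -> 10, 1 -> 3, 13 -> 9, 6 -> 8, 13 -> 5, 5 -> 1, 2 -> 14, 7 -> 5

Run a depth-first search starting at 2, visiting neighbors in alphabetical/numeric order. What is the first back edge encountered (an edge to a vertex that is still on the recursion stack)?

DFS from 2 (visiting neighbors in alphabetical/numeric order); mark gray on enter, black on exit:
2 gray
  3 gray
    10 gray
    10 black
    12 gray
      5 gray
        1 gray
          1→3: 3 is gray → back edge
First back edge: 1 → 3.

1→3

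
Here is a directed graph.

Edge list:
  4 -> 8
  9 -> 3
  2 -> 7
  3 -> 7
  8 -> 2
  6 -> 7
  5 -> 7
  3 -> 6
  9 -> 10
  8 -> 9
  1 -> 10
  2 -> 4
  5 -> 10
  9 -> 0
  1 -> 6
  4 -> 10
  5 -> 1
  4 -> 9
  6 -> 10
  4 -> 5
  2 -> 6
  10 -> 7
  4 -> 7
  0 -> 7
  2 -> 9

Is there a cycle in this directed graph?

Yes

DFS with white/gray/black marking, starting from 9:
9 gray
  10 gray
    7 gray
    7 black
  10 black
  0 gray
    0→7: 7 black — skip
  0 black
  3 gray
    3→7: 7 black — skip
    6 gray
      6→10: 10 black — skip
      6→7: 7 black — skip
    6 black
  3 black
9 black
1 gray
  1→6: 6 black — skip
  1→10: 10 black — skip
1 black
2 gray
  4 gray
    4→9: 9 black — skip
    4→10: 10 black — skip
    5 gray
      5→10: 10 black — skip
      5→1: 1 black — skip
      5→7: 7 black — skip
    5 black
    8 gray
      8→9: 9 black — skip
      8→2: 2 is gray → back edge
Back edge found, so a cycle exists: 2 → 4 → 8 → 2.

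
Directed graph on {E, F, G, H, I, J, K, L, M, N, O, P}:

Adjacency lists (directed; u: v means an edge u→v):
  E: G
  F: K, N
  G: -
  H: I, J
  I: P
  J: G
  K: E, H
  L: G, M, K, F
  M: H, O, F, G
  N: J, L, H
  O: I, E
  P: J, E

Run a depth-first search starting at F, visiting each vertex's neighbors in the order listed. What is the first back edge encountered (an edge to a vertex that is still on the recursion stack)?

DFS from F (visiting each vertex's neighbors in the order listed); mark gray on enter, black on exit:
F gray
  K gray
    E gray
      G gray
      G black
    E black
    H gray
      I gray
        P gray
          J gray
            J→G: G black — skip
          J black
          P→E: E black — skip
        P black
      I black
      H→J: J black — skip
    H black
  K black
  N gray
    N→J: J black — skip
    L gray
      L→G: G black — skip
      M gray
        M→H: H black — skip
        O gray
          O→I: I black — skip
          O→E: E black — skip
        O black
        M→F: F is gray → back edge
First back edge: M → F.

M->F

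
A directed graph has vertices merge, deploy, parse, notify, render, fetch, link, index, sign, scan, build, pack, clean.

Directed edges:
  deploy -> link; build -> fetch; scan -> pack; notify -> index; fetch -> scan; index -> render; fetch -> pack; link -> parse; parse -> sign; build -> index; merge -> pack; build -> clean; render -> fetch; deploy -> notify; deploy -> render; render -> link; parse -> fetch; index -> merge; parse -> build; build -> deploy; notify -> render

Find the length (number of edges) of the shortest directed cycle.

4

For each vertex v, BFS finds the shortest path from v back to v.
The shortest such closed walk is parse → build → deploy → link → parse, length 4.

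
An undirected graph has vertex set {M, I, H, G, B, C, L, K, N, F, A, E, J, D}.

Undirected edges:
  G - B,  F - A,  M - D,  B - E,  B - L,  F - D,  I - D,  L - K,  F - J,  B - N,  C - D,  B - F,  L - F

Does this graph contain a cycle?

Yes

DFS, tracking each vertex's parent; an edge to a visited non-parent vertex closes a cycle.
Start from B:
visit B (parent –)
  visit L (parent B)
    visit K (parent L)
      K–L: parent, skip
    L–B: parent, skip
    visit F (parent L)
      F–L: parent, skip
      visit J (parent F)
        J–F: parent, skip
      visit D (parent F)
        D–F: parent, skip
        visit M (parent D)
          M–D: parent, skip
        visit C (parent D)
          C–D: parent, skip
        visit I (parent D)
          I–D: parent, skip
      F–B: B visited and ≠ parent → cycle
Cycle: B – L – F – B.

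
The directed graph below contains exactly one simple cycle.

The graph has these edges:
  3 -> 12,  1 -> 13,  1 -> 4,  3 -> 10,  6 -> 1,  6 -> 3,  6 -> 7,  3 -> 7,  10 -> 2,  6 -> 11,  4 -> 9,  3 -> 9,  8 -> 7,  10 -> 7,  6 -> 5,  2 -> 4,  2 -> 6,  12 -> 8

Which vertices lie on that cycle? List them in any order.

2, 3, 6, 10

DFS with gray/black marking from 6:
6 gray
  5 gray
  5 black
  7 gray
  7 black
  1 gray
    4 gray
      9 gray
      9 black
    4 black
    13 gray
    13 black
  1 black
  3 gray
    3→7: 7 black — skip
    10 gray
      2 gray
        2→6: 6 is gray → back edge
Back edge closes the cycle 6 → 3 → 10 → 2 → 6; its vertices are {2, 3, 6, 10}.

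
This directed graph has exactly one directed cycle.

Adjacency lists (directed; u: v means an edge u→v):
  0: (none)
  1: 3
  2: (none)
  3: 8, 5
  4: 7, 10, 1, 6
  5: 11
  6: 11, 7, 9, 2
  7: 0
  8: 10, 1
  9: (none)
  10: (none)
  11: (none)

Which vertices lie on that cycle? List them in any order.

DFS with gray/black marking from 1:
1 gray
  3 gray
    8 gray
      10 gray
      10 black
      8→1: 1 is gray → back edge
Back edge closes the cycle 1 → 3 → 8 → 1; its vertices are {1, 3, 8}.

1, 3, 8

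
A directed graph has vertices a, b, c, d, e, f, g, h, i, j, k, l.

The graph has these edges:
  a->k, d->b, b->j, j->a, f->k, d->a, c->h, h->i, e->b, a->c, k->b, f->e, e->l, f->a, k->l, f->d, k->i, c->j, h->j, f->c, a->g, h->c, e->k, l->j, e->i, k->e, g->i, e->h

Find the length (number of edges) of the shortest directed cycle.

2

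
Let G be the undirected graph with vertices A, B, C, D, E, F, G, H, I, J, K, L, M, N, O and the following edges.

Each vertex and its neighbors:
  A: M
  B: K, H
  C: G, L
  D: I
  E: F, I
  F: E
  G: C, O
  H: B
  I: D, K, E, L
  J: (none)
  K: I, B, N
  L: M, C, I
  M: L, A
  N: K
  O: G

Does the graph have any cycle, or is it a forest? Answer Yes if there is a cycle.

DFS, tracking each vertex's parent; an edge to a visited non-parent vertex closes a cycle.
Start from A:
visit A (parent –)
  visit M (parent A)
    visit L (parent M)
      L–M: parent, skip
      visit C (parent L)
        visit G (parent C)
          G–C: parent, skip
          visit O (parent G)
            O–G: parent, skip
        C–L: parent, skip
      visit I (parent L)
        visit D (parent I)
          D–I: parent, skip
        visit K (parent I)
          K–I: parent, skip
          visit B (parent K)
            B–K: parent, skip
            visit H (parent B)
              H–B: parent, skip
          visit N (parent K)
            N–K: parent, skip
        visit E (parent I)
          visit F (parent E)
            F–E: parent, skip
          E–I: parent, skip
        I–L: parent, skip
    M–A: parent, skip
visit J (parent –)
No non-parent visited neighbor found — the graph is a forest.

No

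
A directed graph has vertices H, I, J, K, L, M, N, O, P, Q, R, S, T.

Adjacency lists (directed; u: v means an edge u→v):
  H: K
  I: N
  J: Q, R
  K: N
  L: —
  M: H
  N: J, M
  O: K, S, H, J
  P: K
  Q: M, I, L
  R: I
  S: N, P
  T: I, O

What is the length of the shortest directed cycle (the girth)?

4

For each vertex v, BFS finds the shortest path from v back to v.
The shortest such closed walk is J → R → I → N → J, length 4.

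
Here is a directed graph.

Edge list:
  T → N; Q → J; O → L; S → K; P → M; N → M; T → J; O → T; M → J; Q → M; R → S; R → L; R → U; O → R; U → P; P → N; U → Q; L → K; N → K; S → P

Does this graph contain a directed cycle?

No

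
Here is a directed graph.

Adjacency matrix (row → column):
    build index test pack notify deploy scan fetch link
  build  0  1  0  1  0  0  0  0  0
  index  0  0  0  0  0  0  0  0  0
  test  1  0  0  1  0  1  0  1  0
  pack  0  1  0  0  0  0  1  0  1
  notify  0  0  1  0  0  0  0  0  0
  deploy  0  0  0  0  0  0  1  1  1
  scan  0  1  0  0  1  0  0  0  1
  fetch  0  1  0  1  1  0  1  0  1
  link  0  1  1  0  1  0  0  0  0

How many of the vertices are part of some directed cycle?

A vertex is on a directed cycle iff it belongs to a strongly connected component of size ≥ 2 (or has a self-loop).
The vertices on cycles are {link, pack, scan, test, build, fetch, deploy, notify} — 8 in total.

8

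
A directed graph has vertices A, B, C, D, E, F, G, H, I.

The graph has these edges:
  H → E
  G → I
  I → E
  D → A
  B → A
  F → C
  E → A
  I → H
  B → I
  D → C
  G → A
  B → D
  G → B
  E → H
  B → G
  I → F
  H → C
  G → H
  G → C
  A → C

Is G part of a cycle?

G is on a cycle iff G can reach itself via ≥1 edge.
G → B → G — yes.

Yes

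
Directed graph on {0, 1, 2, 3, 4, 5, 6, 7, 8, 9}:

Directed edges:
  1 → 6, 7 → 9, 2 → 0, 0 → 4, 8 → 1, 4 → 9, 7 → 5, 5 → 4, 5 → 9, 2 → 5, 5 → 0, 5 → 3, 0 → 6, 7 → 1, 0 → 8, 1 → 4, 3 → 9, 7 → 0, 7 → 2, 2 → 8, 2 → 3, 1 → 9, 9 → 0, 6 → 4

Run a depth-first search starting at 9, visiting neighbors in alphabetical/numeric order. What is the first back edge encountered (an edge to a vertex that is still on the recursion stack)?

DFS from 9 (visiting neighbors in alphabetical/numeric order); mark gray on enter, black on exit:
9 gray
  0 gray
    4 gray
      4→9: 9 is gray → back edge
First back edge: 4 → 9.

4->9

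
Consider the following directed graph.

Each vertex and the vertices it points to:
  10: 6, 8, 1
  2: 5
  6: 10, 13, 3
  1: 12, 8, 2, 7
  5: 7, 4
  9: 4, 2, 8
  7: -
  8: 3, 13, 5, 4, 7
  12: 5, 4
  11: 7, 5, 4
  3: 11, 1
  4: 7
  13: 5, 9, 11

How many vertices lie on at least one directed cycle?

7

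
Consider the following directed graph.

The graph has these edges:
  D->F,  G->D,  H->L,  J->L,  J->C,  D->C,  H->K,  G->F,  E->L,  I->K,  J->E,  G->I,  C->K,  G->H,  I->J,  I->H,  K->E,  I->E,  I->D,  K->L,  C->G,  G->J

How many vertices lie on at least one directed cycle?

A vertex is on a directed cycle iff it belongs to a strongly connected component of size ≥ 2 (or has a self-loop).
The vertices on cycles are {C, D, G, I, J} — 5 in total.

5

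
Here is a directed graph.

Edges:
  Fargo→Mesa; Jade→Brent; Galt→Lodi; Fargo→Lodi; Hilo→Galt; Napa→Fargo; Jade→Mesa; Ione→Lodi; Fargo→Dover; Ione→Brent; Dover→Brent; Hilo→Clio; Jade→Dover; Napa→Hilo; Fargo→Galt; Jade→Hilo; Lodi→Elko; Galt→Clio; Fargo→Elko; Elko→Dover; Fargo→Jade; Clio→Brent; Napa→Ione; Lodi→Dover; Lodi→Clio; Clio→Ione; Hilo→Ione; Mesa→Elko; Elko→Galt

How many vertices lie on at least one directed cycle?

5

A vertex is on a directed cycle iff it belongs to a strongly connected component of size ≥ 2 (or has a self-loop).
The vertices on cycles are {Clio, Elko, Galt, Ione, Lodi} — 5 in total.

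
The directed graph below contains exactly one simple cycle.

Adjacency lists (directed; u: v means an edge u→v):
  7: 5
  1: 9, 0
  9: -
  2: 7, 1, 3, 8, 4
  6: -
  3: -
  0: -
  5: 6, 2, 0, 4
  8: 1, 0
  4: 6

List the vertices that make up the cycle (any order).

2, 5, 7

DFS with gray/black marking from 5:
5 gray
  6 gray
  6 black
  2 gray
    7 gray
      7→5: 5 is gray → back edge
Back edge closes the cycle 5 → 2 → 7 → 5; its vertices are {2, 5, 7}.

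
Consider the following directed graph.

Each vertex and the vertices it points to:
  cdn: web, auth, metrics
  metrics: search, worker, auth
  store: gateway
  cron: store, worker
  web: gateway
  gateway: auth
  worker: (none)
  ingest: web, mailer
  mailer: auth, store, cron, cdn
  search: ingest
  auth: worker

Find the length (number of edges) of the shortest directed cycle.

5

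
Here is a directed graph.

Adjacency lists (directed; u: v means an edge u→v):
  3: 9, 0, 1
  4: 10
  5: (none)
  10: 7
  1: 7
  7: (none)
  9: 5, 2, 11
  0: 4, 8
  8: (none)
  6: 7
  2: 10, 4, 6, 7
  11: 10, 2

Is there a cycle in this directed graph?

DFS with white/gray/black marking, starting from 8:
8 gray
8 black
3 gray
  9 gray
    5 gray
    5 black
    2 gray
      10 gray
        7 gray
        7 black
      10 black
      4 gray
        4→10: 10 black — skip
      4 black
      6 gray
        6→7: 7 black — skip
      6 black
      2→7: 7 black — skip
    2 black
    11 gray
      11→10: 10 black — skip
      11→2: 2 black — skip
    11 black
  9 black
  0 gray
    0→4: 4 black — skip
    0→8: 8 black — skip
  0 black
  1 gray
    1→7: 7 black — skip
  1 black
3 black
Every edge goes to a white or black vertex — no back edge, so the graph is acyclic.

No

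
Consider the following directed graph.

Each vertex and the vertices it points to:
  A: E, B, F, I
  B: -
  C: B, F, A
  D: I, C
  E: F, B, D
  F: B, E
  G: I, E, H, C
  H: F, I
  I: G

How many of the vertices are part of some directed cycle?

8

A vertex is on a directed cycle iff it belongs to a strongly connected component of size ≥ 2 (or has a self-loop).
The vertices on cycles are {A, C, D, E, F, G, H, I} — 8 in total.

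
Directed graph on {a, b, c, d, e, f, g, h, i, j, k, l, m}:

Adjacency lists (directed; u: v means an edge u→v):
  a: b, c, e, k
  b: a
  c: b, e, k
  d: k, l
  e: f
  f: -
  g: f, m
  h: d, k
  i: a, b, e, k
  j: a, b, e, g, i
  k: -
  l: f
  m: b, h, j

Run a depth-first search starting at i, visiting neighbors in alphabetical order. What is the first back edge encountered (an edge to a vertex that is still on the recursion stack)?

b->a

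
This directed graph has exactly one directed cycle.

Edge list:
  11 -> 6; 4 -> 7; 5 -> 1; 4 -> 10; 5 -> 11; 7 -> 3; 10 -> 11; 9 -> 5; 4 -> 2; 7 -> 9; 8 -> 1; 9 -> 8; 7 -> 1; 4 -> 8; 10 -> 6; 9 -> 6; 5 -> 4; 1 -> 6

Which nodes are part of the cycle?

4, 5, 7, 9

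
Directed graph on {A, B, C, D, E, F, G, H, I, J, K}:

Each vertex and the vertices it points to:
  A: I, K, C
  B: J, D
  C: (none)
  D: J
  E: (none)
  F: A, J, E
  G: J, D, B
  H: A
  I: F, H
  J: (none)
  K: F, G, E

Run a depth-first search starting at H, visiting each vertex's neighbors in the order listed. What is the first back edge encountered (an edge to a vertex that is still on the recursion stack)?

DFS from H (visiting each vertex's neighbors in the order listed); mark gray on enter, black on exit:
H gray
  A gray
    I gray
      F gray
        F→A: A is gray → back edge
First back edge: F → A.

F->A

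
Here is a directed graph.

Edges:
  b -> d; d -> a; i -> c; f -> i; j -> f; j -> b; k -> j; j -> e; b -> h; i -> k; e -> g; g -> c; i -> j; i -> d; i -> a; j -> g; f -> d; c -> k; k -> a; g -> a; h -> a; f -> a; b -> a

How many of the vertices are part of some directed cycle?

A vertex is on a directed cycle iff it belongs to a strongly connected component of size ≥ 2 (or has a self-loop).
The vertices on cycles are {c, e, f, g, i, j, k} — 7 in total.

7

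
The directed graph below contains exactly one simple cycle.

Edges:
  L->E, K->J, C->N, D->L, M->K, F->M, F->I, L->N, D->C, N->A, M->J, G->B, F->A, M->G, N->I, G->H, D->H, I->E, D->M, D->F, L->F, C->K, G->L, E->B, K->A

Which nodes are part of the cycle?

F, G, L, M

DFS with gray/black marking from M:
M gray
  K gray
    J gray
    J black
    A gray
    A black
  K black
  G gray
    L gray
      N gray
        N→A: A black — skip
        I gray
          E gray
            B gray
            B black
          E black
        I black
      N black
      F gray
        F→A: A black — skip
        F→I: I black — skip
        F→M: M is gray → back edge
Back edge closes the cycle M → G → L → F → M; its vertices are {F, G, L, M}.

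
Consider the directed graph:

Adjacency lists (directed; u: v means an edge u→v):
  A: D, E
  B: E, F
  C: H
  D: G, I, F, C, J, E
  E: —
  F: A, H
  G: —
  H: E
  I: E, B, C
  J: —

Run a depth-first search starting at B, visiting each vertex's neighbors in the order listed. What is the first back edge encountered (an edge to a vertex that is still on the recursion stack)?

I→B

DFS from B (visiting each vertex's neighbors in the order listed); mark gray on enter, black on exit:
B gray
  E gray
  E black
  F gray
    A gray
      D gray
        G gray
        G black
        I gray
          I→E: E black — skip
          I→B: B is gray → back edge
First back edge: I → B.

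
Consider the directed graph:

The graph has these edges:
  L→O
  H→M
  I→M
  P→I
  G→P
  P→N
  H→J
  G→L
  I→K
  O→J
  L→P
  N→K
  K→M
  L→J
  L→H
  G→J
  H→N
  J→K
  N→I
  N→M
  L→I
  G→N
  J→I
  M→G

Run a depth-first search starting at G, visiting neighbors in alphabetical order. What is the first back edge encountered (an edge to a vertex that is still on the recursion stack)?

M→G

DFS from G (visiting neighbors in alphabetical order); mark gray on enter, black on exit:
G gray
  J gray
    I gray
      K gray
        M gray
          M→G: G is gray → back edge
First back edge: M → G.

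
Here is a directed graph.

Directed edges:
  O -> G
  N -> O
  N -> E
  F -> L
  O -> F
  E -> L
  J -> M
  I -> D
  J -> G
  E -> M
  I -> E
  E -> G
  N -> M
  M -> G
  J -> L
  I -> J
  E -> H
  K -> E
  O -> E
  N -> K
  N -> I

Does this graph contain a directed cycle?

DFS with white/gray/black marking, starting from O:
O gray
  F gray
    L gray
    L black
  F black
  G gray
  G black
  E gray
    E→L: L black — skip
    M gray
      M→G: G black — skip
    M black
    H gray
    H black
    E→G: G black — skip
  E black
O black
D gray
D black
I gray
  J gray
    J→G: G black — skip
    J→M: M black — skip
    J→L: L black — skip
  J black
  I→D: D black — skip
  I→E: E black — skip
I black
K gray
  K→E: E black — skip
K black
N gray
  N→O: O black — skip
  N→K: K black — skip
  N→M: M black — skip
  N→E: E black — skip
  N→I: I black — skip
N black
Every edge goes to a white or black vertex — no back edge, so the graph is acyclic.

No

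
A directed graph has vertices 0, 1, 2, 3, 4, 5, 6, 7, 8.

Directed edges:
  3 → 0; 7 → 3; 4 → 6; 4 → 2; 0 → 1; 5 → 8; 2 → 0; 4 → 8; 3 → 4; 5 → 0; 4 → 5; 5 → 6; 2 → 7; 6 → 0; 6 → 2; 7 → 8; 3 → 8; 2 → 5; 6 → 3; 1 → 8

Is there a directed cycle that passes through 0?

0 lies on a cycle iff there is a path from 0 back to itself.
Exploring from 0, it never reaches itself; equivalently, its strongly connected component is a singleton.

No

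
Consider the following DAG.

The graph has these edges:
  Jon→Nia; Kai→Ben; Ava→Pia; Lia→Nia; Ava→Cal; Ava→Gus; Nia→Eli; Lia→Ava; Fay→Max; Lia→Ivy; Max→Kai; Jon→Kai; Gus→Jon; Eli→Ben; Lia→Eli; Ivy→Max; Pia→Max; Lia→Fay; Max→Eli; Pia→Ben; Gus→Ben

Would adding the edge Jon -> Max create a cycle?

Adding Jon→Max creates a cycle iff Max can already reach Jon.
Explore from Max: no path reaches Jon. The graph stays acyclic.

No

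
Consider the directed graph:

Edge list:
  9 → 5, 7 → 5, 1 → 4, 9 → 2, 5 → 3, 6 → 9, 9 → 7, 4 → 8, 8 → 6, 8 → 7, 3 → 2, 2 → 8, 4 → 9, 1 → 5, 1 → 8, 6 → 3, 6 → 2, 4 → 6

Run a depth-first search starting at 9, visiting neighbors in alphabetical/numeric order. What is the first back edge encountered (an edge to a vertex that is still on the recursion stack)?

6->2

DFS from 9 (visiting neighbors in alphabetical/numeric order); mark gray on enter, black on exit:
9 gray
  2 gray
    8 gray
      6 gray
        6→2: 2 is gray → back edge
First back edge: 6 → 2.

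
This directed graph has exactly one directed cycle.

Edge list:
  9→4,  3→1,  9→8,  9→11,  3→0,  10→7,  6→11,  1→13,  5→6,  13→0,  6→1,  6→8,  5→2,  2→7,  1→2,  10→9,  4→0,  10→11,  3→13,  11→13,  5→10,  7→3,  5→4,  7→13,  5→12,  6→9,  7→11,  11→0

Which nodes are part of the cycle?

1, 2, 3, 7

DFS with gray/black marking from 2:
2 gray
  7 gray
    3 gray
      0 gray
      0 black
      1 gray
        1→2: 2 is gray → back edge
Back edge closes the cycle 2 → 7 → 3 → 1 → 2; its vertices are {1, 2, 3, 7}.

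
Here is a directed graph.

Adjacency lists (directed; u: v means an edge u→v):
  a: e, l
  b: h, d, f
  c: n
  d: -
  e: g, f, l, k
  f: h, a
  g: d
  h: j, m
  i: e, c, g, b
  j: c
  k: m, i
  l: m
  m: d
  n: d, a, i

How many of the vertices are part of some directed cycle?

A vertex is on a directed cycle iff it belongs to a strongly connected component of size ≥ 2 (or has a self-loop).
The vertices on cycles are {a, b, c, e, f, h, i, j, k, n} — 10 in total.

10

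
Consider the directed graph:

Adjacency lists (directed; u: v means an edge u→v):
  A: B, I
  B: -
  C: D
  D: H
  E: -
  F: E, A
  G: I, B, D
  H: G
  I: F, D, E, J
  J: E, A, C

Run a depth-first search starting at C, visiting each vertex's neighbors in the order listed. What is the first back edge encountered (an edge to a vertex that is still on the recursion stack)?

DFS from C (visiting each vertex's neighbors in the order listed); mark gray on enter, black on exit:
C gray
  D gray
    H gray
      G gray
        I gray
          F gray
            E gray
            E black
            A gray
              B gray
              B black
              A→I: I is gray → back edge
First back edge: A → I.

A->I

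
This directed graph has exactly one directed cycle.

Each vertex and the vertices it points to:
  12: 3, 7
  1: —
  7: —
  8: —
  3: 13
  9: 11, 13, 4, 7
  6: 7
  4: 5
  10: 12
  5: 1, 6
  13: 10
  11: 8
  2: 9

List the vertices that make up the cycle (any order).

DFS with gray/black marking from 13:
13 gray
  10 gray
    12 gray
      3 gray
        3→13: 13 is gray → back edge
Back edge closes the cycle 13 → 10 → 12 → 3 → 13; its vertices are {3, 10, 12, 13}.

3, 10, 12, 13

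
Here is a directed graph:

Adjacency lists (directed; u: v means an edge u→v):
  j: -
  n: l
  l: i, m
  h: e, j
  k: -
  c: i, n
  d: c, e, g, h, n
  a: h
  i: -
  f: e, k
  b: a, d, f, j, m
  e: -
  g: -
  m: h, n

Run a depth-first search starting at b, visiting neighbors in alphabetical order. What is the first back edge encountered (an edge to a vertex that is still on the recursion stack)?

DFS from b (visiting neighbors in alphabetical order); mark gray on enter, black on exit:
b gray
  a gray
    h gray
      e gray
      e black
      j gray
      j black
    h black
  a black
  d gray
    c gray
      i gray
      i black
      n gray
        l gray
          l→i: i black — skip
          m gray
            m→h: h black — skip
            m→n: n is gray → back edge
First back edge: m → n.

m->n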